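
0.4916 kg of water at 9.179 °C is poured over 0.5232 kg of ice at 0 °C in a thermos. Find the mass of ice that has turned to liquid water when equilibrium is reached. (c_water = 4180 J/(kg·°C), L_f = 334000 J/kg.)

m_melted ≈ 0.0565 kg

Water can give up m c ΔT = 0.4916×4180×9.179 = 18862 J before reaching 0 °C.
Melting all 0.5232 kg of ice would need 0.5232×334000 = 174749 J.
18862 J < 174749 J, so only part of the ice melts and the system sits at 0 °C.
m_melted×334000 = 18862  ⇒  m_melted ≈ 0.05647 kg.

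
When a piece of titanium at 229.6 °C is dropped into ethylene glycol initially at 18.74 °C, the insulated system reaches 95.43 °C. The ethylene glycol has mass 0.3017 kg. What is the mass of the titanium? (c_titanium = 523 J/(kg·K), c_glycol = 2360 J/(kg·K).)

|Q_titanium| = |Q_glycol|:
m×523×(229.6 − 95.43) = 0.3017×2360×(95.43 − 18.74)
70171 m = 54604  ⇒  m ≈ 0.7782 kg

m ≈ 0.778 kg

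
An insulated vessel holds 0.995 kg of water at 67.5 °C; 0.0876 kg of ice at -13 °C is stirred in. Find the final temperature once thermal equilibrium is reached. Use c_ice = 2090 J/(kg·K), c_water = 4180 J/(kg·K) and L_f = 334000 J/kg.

T_f ≈ 55.0 °C

Heat gained plus heat lost sum to zero:
ice -13→0 °C: 0.0876·2090·13 = 2380.1
  latent heat to melt: 0.0876·334000 = 29258
  meltwater 0→T: 0.0876·4180·T = 366.17 T
  water: 4159.1(T − 67.5)
4525.3 T = 280739 − 31638 = 249101
T ≈ 55.05 °C (positive, so assuming full melt was valid).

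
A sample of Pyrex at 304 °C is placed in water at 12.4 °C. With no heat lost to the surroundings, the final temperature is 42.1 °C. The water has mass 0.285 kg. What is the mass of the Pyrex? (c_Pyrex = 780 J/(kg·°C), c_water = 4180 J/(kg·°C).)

m ≈ 0.173 kg

Heat gained plus heat lost sum to zero:
m·780·(42.1 − 304) + 0.285·4180·(42.1 − 12.4) = 0
-204282 m = -35382
m = -35382/-204282 ≈ 0.1732 kg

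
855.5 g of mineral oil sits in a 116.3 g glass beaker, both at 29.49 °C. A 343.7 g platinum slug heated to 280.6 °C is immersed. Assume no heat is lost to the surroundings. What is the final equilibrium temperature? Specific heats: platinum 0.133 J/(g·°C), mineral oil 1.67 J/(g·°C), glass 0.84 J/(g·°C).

Let T be the final temperature. ΣQ_i = 0:
343.7·0.133·(T − 280.6) + 855.5·1.67·(T − 29.49) + 116.3·0.84·(T − 29.49) = 0
45.71(T − 280.6) + 1428.7(T − 29.49) + 97.69(T − 29.49) = 0
(45.71 + 1428.7 + 97.69) T = 45.71·280.6 + 1428.7·29.49 + 97.69·29.49
T = 57840/1572.1 ≈ 36.79 °C

T_f ≈ 36.8 °C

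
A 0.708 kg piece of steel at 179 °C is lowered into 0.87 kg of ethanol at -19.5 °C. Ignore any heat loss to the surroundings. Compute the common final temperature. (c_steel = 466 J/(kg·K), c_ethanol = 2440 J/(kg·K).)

T_f ≈ 7.2 °C

Energy conservation, ΣQ = 0:
0.708*466*(T − 179) + 0.87*2440*(T − (-19.5)) = 0
329.93(T − 179) + 2122.8(T − (-19.5)) = 0
2452.7 T = 17663
T ≈ 7.20 °C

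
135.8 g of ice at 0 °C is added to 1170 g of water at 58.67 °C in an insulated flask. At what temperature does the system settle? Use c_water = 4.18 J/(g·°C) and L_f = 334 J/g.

T_f ≈ 44.3 °C

Taking heat into each body as positive, Σ m c ΔT = 0:
latent heat to melt: 135.8×334 = 45357; warm the meltwater: 567.64 T; water: 4890.6(T − 58.67)
5458.2 T = 286932 − 45357 = 241574
T ≈ 44.26 °C — above 0 °C, consistent with complete melting.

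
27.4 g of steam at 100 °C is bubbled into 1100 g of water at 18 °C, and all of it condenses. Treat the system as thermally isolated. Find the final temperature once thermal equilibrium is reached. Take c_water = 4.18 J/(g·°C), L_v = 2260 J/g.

T_f ≈ 33.1 °C

Energy conservation, ΣQ = 0:
steam→water at 100 °C releases m L_v = 27.4×2260 = 61924; condensate cools 100→T: 27.4×4.18×(T − 100) = 114.53(T − 100); original water: 4598(T − 18)
4712.5 T = 61924 + 11453 + 82764 = 156141
T ≈ 33.13 °C — below 100 °C, confirming all the steam condensed.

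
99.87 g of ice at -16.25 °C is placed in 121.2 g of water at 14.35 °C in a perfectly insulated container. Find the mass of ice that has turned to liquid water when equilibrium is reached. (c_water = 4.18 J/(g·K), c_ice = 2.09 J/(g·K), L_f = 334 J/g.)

Water can give up m c ΔT = 121.2×4.18×14.35 = 7269.9 J before reaching 0 °C.
Warming the ice to 0 °C takes 99.87×2.09×16.25 = 3391.8 J, leaving 3878.1 J for melting.
Melting all 99.87 g of ice would need 99.87×334 = 33357 J.
Since 3878.1 < 33357 J, not all the ice melts; equilibrium is at 0 °C.
m_melted×334 = 3878.1  ⇒  m_melted ≈ 11.61 g.

m_melted ≈ 11.6 g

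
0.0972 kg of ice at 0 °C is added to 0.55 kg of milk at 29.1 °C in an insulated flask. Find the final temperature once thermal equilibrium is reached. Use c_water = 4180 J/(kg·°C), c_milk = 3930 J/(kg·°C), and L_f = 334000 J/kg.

T_f ≈ 11.9 °C

Net heat exchanged in the isolated system is zero:
melt ice: 0.0972×334000 = 32465
  meltwater 0→T: 0.0972×4180×T = 406.3 T
  milk: 2161.5(T − 29.1)
2567.8 T = 62900 − 32465 = 30435
T ≈ 11.85 °C — above 0 °C, consistent with complete melting.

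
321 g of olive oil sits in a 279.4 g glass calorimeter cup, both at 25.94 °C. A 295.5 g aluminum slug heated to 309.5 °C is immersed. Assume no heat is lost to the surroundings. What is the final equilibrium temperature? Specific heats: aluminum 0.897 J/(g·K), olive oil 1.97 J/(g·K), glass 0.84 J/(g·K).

T_f ≈ 92.3 °C

Taking heat into each body as positive, Σ m c ΔT = 0:
295.5·0.897·(T − 309.5) + 321·1.97·(T − 25.94) + 279.4·0.84·(T − 25.94) = 0
265.06(T − 309.5) + 632.37(T − 25.94) + 234.7(T − 25.94) = 0
1132.1 T = 104529
T = 104529/1132.1 ≈ 92.33 °C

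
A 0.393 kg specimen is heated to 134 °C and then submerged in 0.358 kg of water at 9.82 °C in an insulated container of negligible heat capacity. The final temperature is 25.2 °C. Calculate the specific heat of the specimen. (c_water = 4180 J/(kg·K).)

c ≈ 538 J/(kg·K)

m_s c (T_s − T_f) = m_water c_water (T_f − T_0):
0.393×c×(134 − 25.2) = 0.358×4180×(25.2 − 9.82)
42.76 c = 23015  ⇒  c ≈ 538.3 J/(kg·K)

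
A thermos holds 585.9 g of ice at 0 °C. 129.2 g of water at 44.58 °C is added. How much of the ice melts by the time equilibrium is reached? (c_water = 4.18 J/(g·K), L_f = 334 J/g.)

m_melted ≈ 72.1 g

Heat available from the water dropping to 0 °C: 129.2·4.18·44.58 = 24076 J.
Melting all 585.9 g of ice would need 585.9·334 = 195691 J.
Since 24076 < 195691 J, not all the ice melts; equilibrium is at 0 °C.
m_melted·334 = 24076  ⇒  m_melted ≈ 72.08 g.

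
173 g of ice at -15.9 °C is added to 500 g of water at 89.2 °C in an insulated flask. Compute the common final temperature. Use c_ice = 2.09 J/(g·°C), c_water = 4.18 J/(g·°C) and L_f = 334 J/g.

Sum of m c ΔT and latent-heat terms is zero:
warm ice to 0 °C: 173×2.09×(0 − (-15.9)) = 5749
  latent heat to melt: 173×334 = 57782
  warm the meltwater: 723.14 T
  water cools: 500×4.18×(T − 89.2) = 2090(T − 89.2)
2813.1 T = 186428 − 63531 = 122897
T ≈ 43.69 °C. Since T > 0 °C, the all-ice-melts assumption holds.

T_f ≈ 43.7 °C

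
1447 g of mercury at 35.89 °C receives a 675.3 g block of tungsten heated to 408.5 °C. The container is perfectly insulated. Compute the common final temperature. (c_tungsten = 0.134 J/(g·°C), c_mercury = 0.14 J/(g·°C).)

T_f ≈ 150.9 °C

T_f = Σ m_i c_i T_i / Σ m_i c_i:
T_f = (90.49×408.5 + 202.58×35.89) / (90.49 + 202.58)
    = 44236 / 293.07 ≈ 150.94 °C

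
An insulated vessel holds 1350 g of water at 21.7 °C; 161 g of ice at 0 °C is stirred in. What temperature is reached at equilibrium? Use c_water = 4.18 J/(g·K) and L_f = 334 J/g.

T_f ≈ 10.9 °C

Net heat exchanged in the isolated system is zero:
melt ice: 161×334 = 53774
  meltwater 0→T: 161×4.18×T = 672.98 T
  water cools: 1350×4.18×(T − 21.7) = 5643(T − 21.7)
6316 T = 122453 − 53774 = 68679
T ≈ 10.87 °C — above 0 °C, consistent with complete melting.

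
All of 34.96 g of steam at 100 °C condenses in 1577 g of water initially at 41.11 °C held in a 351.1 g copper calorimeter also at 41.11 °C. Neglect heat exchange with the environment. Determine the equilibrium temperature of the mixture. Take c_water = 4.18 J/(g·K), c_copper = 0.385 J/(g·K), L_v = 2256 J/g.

T_f ≈ 53.8 °C

Taking heat into each body as positive, Σ m c ΔT = 0:
steam→water at 100 °C releases m L_v = 34.96·2256 = 78870
  condensate cools 100→T: 34.96·4.18·(T − 100) = 146.13(T − 100)
  water warms: 1577·4.18·(T − 41.11) = 6591.9(T − 41.11)
  copper cup: 351.1·0.385·(T − 41.11) = 135.17(T − 41.11)
6873.2 T = 78870 + 14613 + 276548 = 370031
T ≈ 53.84 °C (< 100 °C, so full condensation is consistent).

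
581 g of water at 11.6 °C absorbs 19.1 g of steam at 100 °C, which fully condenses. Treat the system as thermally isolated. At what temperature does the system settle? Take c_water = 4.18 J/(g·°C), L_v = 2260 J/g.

Conservation of energy gives ΣQ = 0:
latent heat released on condensation: 19.1×2260 = 43166
  condensed water 100 °C→T: 79.84(T − 100)
  water warms: 581×4.18×(T − 11.6) = 2428.6(T − 11.6)
2508.4 T = 43166 + 7983.8 + 28172 = 79321
T ≈ 31.62 °C, under the boiling point, so the assumption holds.

T_f ≈ 31.6 °C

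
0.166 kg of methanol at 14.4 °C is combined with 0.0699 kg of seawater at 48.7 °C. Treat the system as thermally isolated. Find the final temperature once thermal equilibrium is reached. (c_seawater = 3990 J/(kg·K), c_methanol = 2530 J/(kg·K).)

T_f ≈ 28.1 °C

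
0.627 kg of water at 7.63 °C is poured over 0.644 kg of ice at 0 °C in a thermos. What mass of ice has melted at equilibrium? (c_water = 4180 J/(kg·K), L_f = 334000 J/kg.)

m_melted ≈ 0.0599 kg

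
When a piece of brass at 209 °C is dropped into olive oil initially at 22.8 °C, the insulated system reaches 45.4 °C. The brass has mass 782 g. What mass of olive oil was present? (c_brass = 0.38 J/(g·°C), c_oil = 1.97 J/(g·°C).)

m ≈ 1090 g

Let T be the final temperature. ΣQ_i = 0:
782·0.38·(45.4 − 209) + m·1.97·(45.4 − 22.8) = 0
44.52 m = 48615
m = 48615/44.52 ≈ 1092 g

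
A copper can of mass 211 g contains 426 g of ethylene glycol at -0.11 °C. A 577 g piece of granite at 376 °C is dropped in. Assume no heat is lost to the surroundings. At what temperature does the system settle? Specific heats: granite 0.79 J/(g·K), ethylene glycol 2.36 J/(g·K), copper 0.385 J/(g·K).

T_f ≈ 111.0 °C

Setting the total heat transfer to zero:
577·0.79·(T − 376) + 426·2.36·(T − (-0.11)) + 211·0.385·(T − (-0.11)) = 0
455.83(T − 376) + 1005.4(T − (-0.11)) + 81.23(T − (-0.11)) = 0
(455.83 + 1005.4 + 81.23) T = 455.83·376 + 1005.4·(-0.11) + 81.23·(-0.11)
T ≈ 111.04 °C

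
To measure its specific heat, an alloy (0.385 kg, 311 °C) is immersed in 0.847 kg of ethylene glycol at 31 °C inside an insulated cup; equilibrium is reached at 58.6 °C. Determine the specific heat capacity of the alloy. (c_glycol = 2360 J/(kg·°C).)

c ≈ 568 J/(kg·°C)

m_s c (T_s − T_f) = m_glycol c_glycol (T_f − T_0):
0.385×c×(311 − 58.6) = 0.847×2360×(58.6 − 31)
97.17 c = 55170  ⇒  c ≈ 567.7 J/(kg·°C)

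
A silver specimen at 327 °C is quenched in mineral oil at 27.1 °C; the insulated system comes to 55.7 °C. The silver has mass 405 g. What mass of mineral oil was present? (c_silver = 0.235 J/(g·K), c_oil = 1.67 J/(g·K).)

|Q_silver| = |Q_oil|:
405·0.235·(327 − 55.7) = m·1.67·(55.7 − 27.1)
47.76 m = 25821  ⇒  m ≈ 540.6 g

m ≈ 541 g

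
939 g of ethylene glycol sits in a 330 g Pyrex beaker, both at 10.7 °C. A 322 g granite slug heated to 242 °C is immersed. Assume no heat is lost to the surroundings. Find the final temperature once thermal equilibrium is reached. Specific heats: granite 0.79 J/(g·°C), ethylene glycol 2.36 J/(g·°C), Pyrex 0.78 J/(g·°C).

T_f ≈ 32.3 °C

Energy conservation, ΣQ = 0:
322*0.79*(T − 242) + 939*2.36*(T − 10.7) + 330*0.78*(T − 10.7) = 0
2727.8 T = 88026
T = 88026 / 2727.8 = 32.3 °C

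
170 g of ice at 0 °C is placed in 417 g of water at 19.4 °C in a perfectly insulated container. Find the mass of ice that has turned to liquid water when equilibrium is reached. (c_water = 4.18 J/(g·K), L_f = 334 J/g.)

m_melted ≈ 101 g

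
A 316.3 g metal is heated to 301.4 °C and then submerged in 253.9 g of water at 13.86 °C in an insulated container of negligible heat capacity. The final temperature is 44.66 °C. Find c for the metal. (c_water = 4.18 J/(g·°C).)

c ≈ 0.403 J/(g·°C)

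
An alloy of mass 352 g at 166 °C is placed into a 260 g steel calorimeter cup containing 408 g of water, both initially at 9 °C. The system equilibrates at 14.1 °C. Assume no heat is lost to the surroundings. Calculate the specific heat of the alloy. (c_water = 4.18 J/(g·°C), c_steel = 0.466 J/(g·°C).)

c ≈ 0.174 J/(g·°C)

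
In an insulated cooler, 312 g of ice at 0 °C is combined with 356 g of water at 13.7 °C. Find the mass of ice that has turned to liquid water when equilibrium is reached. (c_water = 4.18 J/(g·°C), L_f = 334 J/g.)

m_melted ≈ 61 g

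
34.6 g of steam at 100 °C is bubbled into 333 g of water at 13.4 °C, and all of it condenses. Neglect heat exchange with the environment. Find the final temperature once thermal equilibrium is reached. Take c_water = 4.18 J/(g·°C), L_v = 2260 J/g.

Energy balance with sensible and latent terms:
steam→water at 100 °C releases m L_v = 34.6×2260 = 78196; condensed water 100 °C→T: 144.63(T − 100); original water: 1391.9(T − 13.4)
1536.6 T = 78196 + 14463 + 18652 = 111311
T ≈ 72.44 °C — below 100 °C, confirming all the steam condensed.

T_f ≈ 72.4 °C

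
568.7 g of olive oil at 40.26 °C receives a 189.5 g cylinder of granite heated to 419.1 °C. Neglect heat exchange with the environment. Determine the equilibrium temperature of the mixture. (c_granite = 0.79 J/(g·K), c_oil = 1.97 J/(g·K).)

T_f ≈ 84.9 °C

Setting the total heat transfer to zero:
189.5·0.79·(T − 419.1) + 568.7·1.97·(T − 40.26) = 0
1270 T = 107846
T = 107846 / 1270 = 84.9 °C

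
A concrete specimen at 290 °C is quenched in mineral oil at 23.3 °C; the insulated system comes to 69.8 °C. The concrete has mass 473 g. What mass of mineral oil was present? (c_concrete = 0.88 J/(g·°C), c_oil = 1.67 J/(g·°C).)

m ≈ 1180 g

|Q_concrete| = |Q_oil|:
473·0.88·(290 − 69.8) = m·1.67·(69.8 − 23.3)
77.66 m = 91656  ⇒  m ≈ 1180 g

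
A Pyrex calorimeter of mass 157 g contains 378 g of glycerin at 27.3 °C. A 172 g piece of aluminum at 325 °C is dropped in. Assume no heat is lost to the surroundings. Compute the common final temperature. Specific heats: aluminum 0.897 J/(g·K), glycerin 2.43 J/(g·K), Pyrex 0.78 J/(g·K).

Heat gained plus heat lost sum to zero:
172*0.897*(T − 325) + 378*2.43*(T − 27.3) + 157*0.78*(T − 27.3) = 0
(154.28 + 918.54 + 122.46) T = 154.28*325 + 918.54*27.3 + 122.46*27.3
T = 78562 / 1195.3 = 65.7 °C

T_f ≈ 65.7 °C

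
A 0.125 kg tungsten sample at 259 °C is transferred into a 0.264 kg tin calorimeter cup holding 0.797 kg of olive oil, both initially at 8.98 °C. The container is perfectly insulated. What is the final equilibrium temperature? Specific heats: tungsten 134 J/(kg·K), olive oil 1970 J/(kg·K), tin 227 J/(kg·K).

Conservation of energy gives ΣQ = 0:
0.125*134*(T − 259) + 0.797*1970*(T − 8.98) + 0.264*227*(T − 8.98) = 0
16.75(T − 259) + 1570.1(T − 8.98) + 59.93(T − 8.98) = 0
(16.75 + 1570.1 + 59.93) T = 16.75*259 + 1570.1*8.98 + 59.93*8.98
T = 18976 / 1646.8 = 11.5 °C

T_f ≈ 11.5 °C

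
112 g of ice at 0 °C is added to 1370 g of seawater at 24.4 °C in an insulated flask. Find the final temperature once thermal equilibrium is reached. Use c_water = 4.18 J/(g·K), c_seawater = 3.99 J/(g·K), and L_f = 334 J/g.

Energy conservation, ΣQ = 0:
fusion: m_ice L_f = 112×334 = 37408; meltwater 0→T: 112×4.18×T = 468.16 T; seawater cools: 1370×3.99×(T − 24.4) = 5466.3(T − 24.4)
5934.5 T = 133378 − 37408 = 95970
T ≈ 16.17 °C. Since T > 0 °C, the all-ice-melts assumption holds.

T_f ≈ 16.2 °C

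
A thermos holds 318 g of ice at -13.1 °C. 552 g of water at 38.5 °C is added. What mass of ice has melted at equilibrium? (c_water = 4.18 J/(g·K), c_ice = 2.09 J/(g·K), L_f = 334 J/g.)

Heat available from the water dropping to 0 °C: 552×4.18×38.5 = 88833 J.
Warming the ice to 0 °C takes 318×2.09×13.1 = 8706.5 J, leaving 80127 J for melting.
Fully melting the ice requires m_ice L_f = 318×334 = 106212 J.
That's not enough to melt it all — equilibrium is at 0 °C with ice remaining.
m_melt = 80127 / L_f = 239.9 g.

m_melted ≈ 240 g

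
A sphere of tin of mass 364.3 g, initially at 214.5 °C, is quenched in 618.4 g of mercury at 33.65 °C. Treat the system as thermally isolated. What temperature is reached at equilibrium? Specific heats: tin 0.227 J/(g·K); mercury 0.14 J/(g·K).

Conservation of energy gives ΣQ = 0:
364.3×0.227×(T − 214.5) + 618.4×0.14×(T − 33.65) = 0
82.7(T − 214.5) + 86.58(T − 33.65) = 0
169.27 T = 20652
T ≈ 122.00 °C

T_f ≈ 122.0 °C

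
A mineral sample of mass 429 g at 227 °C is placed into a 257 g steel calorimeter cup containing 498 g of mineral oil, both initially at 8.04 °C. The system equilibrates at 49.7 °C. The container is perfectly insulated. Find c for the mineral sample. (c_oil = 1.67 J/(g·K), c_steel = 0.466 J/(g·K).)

Setting the total heat transfer to zero:
429×c×(49.7 − 227) + 498×1.67×(49.7 − 8.04) + 257×0.466×(49.7 − 8.04) = 0
-76062 c = -39636
c = -39636/-76062 ≈ 0.5211 J/(g·K)

c ≈ 0.521 J/(g·K)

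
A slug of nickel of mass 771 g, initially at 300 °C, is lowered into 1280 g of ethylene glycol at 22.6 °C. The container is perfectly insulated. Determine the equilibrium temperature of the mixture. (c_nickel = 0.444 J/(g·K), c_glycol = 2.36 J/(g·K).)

Set heat shed by the hot body equal to heat absorbed by the cold body:
771·0.444·(300 − T) = 1280·2.36·(T − 22.6)
342.32(300 − T) = 3020.8(T − 22.6)
3363.1 T = 170967  ⇒  T ≈ 50.84 °C

T_f ≈ 50.8 °C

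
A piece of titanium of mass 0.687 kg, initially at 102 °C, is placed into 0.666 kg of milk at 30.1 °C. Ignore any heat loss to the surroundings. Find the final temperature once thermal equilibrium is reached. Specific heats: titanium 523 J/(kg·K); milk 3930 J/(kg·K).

Energy conservation, ΣQ = 0:
0.687·523·(T − 102) + 0.666·3930·(T − 30.1) = 0
359.3(T − 102) + 2617.4(T − 30.1) = 0
(359.3 + 2617.4) T = 359.3·102 + 2617.4·30.1
T ≈ 38.78 °C

T_f ≈ 38.8 °C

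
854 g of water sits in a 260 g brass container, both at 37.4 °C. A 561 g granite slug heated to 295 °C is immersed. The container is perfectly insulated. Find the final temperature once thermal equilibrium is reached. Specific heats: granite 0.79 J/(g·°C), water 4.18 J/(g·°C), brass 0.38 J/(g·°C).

Conservation of energy gives ΣQ = 0:
561×0.79×(T − 295) + 854×4.18×(T − 37.4) + 260×0.38×(T − 37.4) = 0
(443.19 + 3569.7 + 98.8) T = 443.19×295 + 3569.7×37.4 + 98.8×37.4
T = 267944 / 4111.7 = 65.2 °C

T_f ≈ 65.2 °C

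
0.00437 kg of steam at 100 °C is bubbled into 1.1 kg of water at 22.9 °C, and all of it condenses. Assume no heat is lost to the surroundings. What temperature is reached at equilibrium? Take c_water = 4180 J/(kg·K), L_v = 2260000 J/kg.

T_f ≈ 25.3 °C

Let T be the final temperature. ΣQ_i = 0:
steam→water at 100 °C releases m L_v = 0.00437×2260000 = 9876.2; condensate cools 100→T: 0.00437×4180×(T − 100) = 18.27(T − 100); water warms: 1.1×4180×(T − 22.9) = 4598(T − 22.9)
4616.3 T = 9876.2 + 1826.7 + 105294 = 116997
T ≈ 25.34 °C (< 100 °C, so full condensation is consistent).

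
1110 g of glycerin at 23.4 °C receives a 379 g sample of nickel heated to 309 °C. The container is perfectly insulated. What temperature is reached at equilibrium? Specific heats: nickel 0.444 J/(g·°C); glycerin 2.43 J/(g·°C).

T_f ≈ 40.2 °C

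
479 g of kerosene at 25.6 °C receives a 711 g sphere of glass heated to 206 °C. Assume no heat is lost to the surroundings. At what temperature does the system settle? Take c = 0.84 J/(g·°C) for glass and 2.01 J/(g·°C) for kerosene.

T_f ≈ 94.7 °C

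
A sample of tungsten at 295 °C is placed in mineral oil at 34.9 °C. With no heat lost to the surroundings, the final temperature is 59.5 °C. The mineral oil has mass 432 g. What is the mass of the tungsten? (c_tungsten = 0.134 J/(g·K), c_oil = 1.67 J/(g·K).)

m ≈ 562 g

|Q_tungsten| = |Q_oil|:
m·0.134·(295 − 59.5) = 432·1.67·(59.5 − 34.9)
31.56 m = 17747  ⇒  m ≈ 562.4 g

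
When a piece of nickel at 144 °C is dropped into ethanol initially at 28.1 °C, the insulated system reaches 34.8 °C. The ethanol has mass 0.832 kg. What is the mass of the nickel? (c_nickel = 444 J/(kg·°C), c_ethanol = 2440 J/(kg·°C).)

|Q_nickel| = |Q_ethanol|:
m·444·(144 − 34.8) = 0.832·2440·(34.8 − 28.1)
48485 m = 13602  ⇒  m ≈ 0.2805 kg

m ≈ 0.281 kg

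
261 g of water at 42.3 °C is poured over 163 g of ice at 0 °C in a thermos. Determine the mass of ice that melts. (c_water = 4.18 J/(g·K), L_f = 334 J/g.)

Cooling the water to 0 °C releases 261·4.18·42.3 = 46148 J.
Melting all 163 g of ice would need 163·334 = 54442 J.
That's not enough to melt it all — equilibrium is at 0 °C with ice remaining.
Mass melted = 46148/334 ≈ 138.2 g.

m_melted ≈ 138 g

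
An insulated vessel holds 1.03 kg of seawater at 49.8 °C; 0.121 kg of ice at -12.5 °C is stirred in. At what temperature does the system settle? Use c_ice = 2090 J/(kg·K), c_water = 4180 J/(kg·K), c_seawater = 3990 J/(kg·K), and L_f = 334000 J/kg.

T_f ≈ 34.9 °C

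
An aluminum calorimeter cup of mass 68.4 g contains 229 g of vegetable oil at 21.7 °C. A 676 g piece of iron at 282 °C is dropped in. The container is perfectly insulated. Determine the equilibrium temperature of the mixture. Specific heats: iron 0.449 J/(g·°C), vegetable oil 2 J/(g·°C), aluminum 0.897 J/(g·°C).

T_f ≈ 117.7 °C

Let T be the final temperature. ΣQ_i = 0:
676·0.449·(T − 282) + 229·2·(T − 21.7) + 68.4·0.897·(T − 21.7) = 0
303.52(T − 282) + 458(T − 21.7) + 61.35(T − 21.7) = 0
822.88 T = 96864
T = 96864 / 822.88 = 118 °C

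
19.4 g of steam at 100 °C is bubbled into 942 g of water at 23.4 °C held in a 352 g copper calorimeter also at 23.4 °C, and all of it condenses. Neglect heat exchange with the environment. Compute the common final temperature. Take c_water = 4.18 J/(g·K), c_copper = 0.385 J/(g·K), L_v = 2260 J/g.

Let T be the final temperature. ΣQ_i = 0:
condense steam: −19.4·2260 = −43844
  condensed water 100 °C→T: 81.09(T − 100)
  original water: 3937.6(T − 23.4)
  cup: 135.52(T − 23.4)
4154.2 T = 43844 + 8109.2 + 95310 = 147263
T ≈ 35.45 °C (< 100 °C, so full condensation is consistent).

T_f ≈ 35.4 °C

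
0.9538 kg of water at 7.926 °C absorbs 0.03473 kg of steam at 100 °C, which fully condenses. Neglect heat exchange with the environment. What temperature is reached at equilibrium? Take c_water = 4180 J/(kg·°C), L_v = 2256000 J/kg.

Taking heat into each body as positive, Σ m c ΔT = 0:
steam→water at 100 °C releases m L_v = 0.03473×2256000 = 78351
  condensed water 100 °C→T: 145.17(T − 100)
  water warms: 0.9538×4180×(T − 7.926) = 3986.9(T − 7.926)
4132.1 T = 78351 + 14517 + 31600 = 124468
T ≈ 30.12 °C (< 100 °C, so full condensation is consistent).

T_f ≈ 30.1 °C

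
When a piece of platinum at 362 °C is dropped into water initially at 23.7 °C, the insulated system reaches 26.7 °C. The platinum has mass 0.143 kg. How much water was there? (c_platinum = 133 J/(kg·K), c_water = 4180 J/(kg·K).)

m ≈ 0.509 kg

Heat gained plus heat lost sum to zero:
0.143×133×(26.7 − 362) + m×4180×(26.7 − 23.7) = 0
12540 m = 6377.1
m = 6377.1/12540 ≈ 0.5085 kg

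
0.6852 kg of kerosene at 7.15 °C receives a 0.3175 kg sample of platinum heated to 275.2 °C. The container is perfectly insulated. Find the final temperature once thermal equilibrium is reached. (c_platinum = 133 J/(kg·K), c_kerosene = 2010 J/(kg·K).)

Setting the total heat transfer to zero:
0.3175*133*(T − 275.2) + 0.6852*2010*(T − 7.15) = 0
(42.23 + 1377.3) T = 42.23*275.2 + 1377.3*7.15
T = 21468/1419.5 ≈ 15.12 °C

T_f ≈ 15.1 °C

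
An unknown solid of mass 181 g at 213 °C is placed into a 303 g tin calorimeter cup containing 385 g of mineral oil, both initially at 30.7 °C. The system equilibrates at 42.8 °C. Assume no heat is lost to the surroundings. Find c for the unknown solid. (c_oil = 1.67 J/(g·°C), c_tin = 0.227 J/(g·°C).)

Let T be the final temperature. ΣQ_i = 0:
181·c·(42.8 − 213) + 385·1.67·(42.8 − 30.7) + 303·0.227·(42.8 − 30.7) = 0
-30806 c = -8611.9
c = -8611.9/-30806 ≈ 0.2796 J/(g·°C)

c ≈ 0.28 J/(g·°C)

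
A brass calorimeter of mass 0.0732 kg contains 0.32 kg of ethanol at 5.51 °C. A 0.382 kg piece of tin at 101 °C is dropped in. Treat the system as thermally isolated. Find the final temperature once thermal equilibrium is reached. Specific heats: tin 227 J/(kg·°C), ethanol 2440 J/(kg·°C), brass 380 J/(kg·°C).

T_f ≈ 14.8 °C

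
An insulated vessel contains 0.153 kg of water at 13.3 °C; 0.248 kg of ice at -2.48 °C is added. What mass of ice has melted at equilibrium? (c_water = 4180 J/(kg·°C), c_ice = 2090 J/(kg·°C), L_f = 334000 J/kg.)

m_melted ≈ 0.0216 kg

Cooling the water to 0 °C releases 0.153×4180×13.3 = 8505.9 J.
Warming the ice to 0 °C takes 0.248×2090×2.48 = 1285.4 J, leaving 7220.4 J for melting.
Melting all 0.248 kg of ice would need 0.248×334000 = 82832 J.
That's not enough to melt it all — equilibrium is at 0 °C with ice remaining.
Mass melted = 7220.4/334000 ≈ 0.02162 kg.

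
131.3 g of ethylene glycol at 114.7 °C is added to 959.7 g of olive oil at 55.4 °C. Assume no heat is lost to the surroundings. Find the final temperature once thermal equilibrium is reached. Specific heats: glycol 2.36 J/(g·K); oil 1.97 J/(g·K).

T_f ≈ 63.8 °C

Heat lost by the glycol equals heat gained by the oil:
131.3×2.36×(114.7 − T) = 959.7×1.97×(T − 55.4)
309.87(114.7 − T) = 1890.6(T − 55.4)
2200.5 T = 140282  ⇒  T ≈ 63.75 °C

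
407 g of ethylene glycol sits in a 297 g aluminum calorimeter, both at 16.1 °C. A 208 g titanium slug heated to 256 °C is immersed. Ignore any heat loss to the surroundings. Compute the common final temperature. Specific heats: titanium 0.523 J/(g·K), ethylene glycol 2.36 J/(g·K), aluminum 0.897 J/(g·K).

T_f ≈ 35.6 °C

T_f is the heat-capacity-weighted average of the initial temperatures:
T_f = (108.78×256 + 960.52×16.1 + 266.41×16.1) / (108.78 + 960.52 + 266.41)
    = 47602 / 1335.7 ≈ 35.64 °C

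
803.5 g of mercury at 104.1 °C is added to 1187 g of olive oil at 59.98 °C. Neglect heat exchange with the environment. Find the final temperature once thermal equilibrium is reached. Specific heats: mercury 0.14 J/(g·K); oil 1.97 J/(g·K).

Let T be the final temperature. ΣQ_i = 0:
803.5*0.14*(T − 104.1) + 1187*1.97*(T − 59.98) = 0
112.49(T − 104.1) + 2338.4(T − 59.98) = 0
(112.49 + 2338.4) T = 112.49*104.1 + 2338.4*59.98
T ≈ 62.01 °C

T_f ≈ 62.0 °C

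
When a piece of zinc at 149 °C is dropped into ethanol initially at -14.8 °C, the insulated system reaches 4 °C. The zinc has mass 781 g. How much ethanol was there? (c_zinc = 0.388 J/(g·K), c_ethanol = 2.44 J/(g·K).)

Let T be the final temperature. ΣQ_i = 0:
781×0.388×(4 − 149) + m×2.44×(4 − (-14.8)) = 0
45.87 m = 43939
m = 43939/45.87 ≈ 957.9 g

m ≈ 958 g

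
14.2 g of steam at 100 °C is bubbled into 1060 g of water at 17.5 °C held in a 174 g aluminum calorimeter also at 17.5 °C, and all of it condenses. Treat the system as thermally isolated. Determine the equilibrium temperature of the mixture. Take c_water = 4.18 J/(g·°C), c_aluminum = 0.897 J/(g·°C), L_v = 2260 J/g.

Taking heat into each body as positive, Σ m c ΔT = 0:
steam→water at 100 °C releases m L_v = 14.2×2260 = 32092
  condensate cools 100→T: 14.2×4.18×(T − 100) = 59.36(T − 100)
  original water: 4430.8(T − 17.5)
  cup: 156.08(T − 17.5)
4646.2 T = 32092 + 5935.6 + 80270 = 118298
T ≈ 25.46 °C (< 100 °C, so full condensation is consistent).

T_f ≈ 25.5 °C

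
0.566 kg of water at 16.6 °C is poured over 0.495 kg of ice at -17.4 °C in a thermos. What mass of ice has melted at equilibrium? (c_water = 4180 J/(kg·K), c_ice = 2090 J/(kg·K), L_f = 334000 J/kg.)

Water can give up m c ΔT = 0.566×4180×16.6 = 39274 J before reaching 0 °C.
Of that, 0.495×2090×17.4 = 18001 J goes to bring the ice to 0 °C, leaving 21272 J.
To melt every bit of ice: 0.495×334000 = 165330 J.
That's not enough to melt it all — equilibrium is at 0 °C with ice remaining.
m_melted×334000 = 21272  ⇒  m_melted ≈ 0.06369 kg.

m_melted ≈ 0.0637 kg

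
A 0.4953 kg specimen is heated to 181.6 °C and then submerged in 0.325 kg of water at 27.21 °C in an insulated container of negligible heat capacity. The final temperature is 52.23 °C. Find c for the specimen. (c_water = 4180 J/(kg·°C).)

c ≈ 530 J/(kg·°C)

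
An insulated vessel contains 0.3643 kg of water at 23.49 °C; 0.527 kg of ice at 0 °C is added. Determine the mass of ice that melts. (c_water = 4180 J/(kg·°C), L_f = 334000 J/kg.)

m_melted ≈ 0.107 kg

Cooling the water to 0 °C releases 0.3643×4180×23.49 = 35770 J.
Fully melting the ice requires m_ice L_f = 0.527×334000 = 176018 J.
Since 35770 < 176018 J, not all the ice melts; equilibrium is at 0 °C.
m_melt = 35770 / L_f = 0.1071 kg.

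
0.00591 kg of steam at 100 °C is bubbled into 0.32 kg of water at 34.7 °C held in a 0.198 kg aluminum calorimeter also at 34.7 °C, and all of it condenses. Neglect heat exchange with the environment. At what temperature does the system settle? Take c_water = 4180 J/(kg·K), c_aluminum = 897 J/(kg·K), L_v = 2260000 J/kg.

T_f ≈ 44.4 °C

Let T be the final temperature. ΣQ_i = 0:
condense steam: −0.00591×2260000 = −13357; condensate cools 100→T: 0.00591×4180×(T − 100) = 24.7(T − 100); water warms: 0.32×4180×(T − 34.7) = 1337.6(T − 34.7); aluminum cup: 0.198×897×(T − 34.7) = 177.61(T − 34.7)
1539.9 T = 13357 + 2470.4 + 52578 = 68405
T ≈ 44.42 °C — below 100 °C, confirming all the steam condensed.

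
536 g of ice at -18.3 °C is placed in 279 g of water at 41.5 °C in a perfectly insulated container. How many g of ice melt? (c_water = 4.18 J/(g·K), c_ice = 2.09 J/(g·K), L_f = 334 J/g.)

m_melted ≈ 83.5 g

Cooling the water to 0 °C releases 279·4.18·41.5 = 48398 J.
Of that, 536·2.09·18.3 = 20500 J goes to bring the ice to 0 °C, leaving 27898 J.
To melt every bit of ice: 536·334 = 179024 J.
That's not enough to melt it all — equilibrium is at 0 °C with ice remaining.
m_melted·334 = 27898  ⇒  m_melted ≈ 83.53 g.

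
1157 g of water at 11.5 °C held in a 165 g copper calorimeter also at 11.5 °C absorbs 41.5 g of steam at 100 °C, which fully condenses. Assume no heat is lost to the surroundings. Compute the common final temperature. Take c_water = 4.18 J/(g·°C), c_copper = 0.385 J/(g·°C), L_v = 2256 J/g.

T_f ≈ 33.0 °C

Sum of m c ΔT and latent-heat terms is zero:
condense steam: −41.5·2256 = −93624; condensed water 100 °C→T: 173.47(T − 100); original water: 4836.3(T − 11.5); copper cup: 165·0.385·(T − 11.5) = 63.52(T − 11.5)
5073.3 T = 93624 + 17347 + 56348 = 167319
T ≈ 32.98 °C, under the boiling point, so the assumption holds.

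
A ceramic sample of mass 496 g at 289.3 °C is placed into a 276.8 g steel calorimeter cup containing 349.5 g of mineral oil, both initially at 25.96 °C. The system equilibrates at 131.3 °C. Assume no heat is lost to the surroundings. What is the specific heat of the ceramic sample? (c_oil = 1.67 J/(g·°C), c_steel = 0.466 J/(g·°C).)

Energy conservation, ΣQ = 0:
496·c·(131.3 − 289.3) + 349.5·1.67·(131.3 − 25.96) + 276.8·0.466·(131.3 − 25.96) = 0
-78368 c = -75071
c = -75071/-78368 ≈ 0.9579 J/(g·°C)

c ≈ 0.958 J/(g·°C)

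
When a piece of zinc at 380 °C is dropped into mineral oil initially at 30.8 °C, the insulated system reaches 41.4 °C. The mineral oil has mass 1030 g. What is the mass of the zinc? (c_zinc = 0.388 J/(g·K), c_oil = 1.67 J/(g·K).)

Setting the total heat transfer to zero:
m·0.388·(41.4 − 380) + 1030·1.67·(41.4 − 30.8) = 0
-131.38 m = -18233
m = -18233/-131.38 ≈ 138.8 g

m ≈ 139 g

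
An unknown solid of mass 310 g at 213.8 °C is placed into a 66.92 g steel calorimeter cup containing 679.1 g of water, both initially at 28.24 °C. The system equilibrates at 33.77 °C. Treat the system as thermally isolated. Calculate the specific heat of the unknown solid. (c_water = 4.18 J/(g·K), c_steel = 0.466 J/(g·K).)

c ≈ 0.284 J/(g·K)

Let T be the final temperature. ΣQ_i = 0:
310·c·(33.77 − 213.8) + 679.1·4.18·(33.77 − 28.24) + 66.92·0.466·(33.77 − 28.24) = 0
-55809 c = -15870
c = -15870/-55809 ≈ 0.2844 J/(g·K)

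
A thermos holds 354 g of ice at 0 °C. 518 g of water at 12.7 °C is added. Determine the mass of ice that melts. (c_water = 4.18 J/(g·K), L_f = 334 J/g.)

m_melted ≈ 82.3 g

Water can give up m c ΔT = 518·4.18·12.7 = 27499 J before reaching 0 °C.
Melting all 354 g of ice would need 354·334 = 118236 J.
Since 27499 < 118236 J, not all the ice melts; equilibrium is at 0 °C.
m_melt = 27499 / L_f = 82.33 g.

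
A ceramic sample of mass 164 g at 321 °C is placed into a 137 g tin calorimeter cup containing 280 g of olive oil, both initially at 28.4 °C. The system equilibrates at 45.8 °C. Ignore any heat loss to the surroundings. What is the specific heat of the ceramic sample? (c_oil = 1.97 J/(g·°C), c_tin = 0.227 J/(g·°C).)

c ≈ 0.225 J/(g·°C)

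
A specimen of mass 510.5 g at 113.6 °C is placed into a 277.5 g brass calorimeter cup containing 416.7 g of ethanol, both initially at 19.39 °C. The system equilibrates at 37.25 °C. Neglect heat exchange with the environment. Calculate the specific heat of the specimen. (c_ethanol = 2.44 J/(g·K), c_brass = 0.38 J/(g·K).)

c ≈ 0.514 J/(g·K)

Let T be the final temperature. ΣQ_i = 0:
510.5×c×(37.25 − 113.6) + 416.7×2.44×(37.25 − 19.39) + 277.5×0.38×(37.25 − 19.39) = 0
-38977 c = -20042
c = -20042/-38977 ≈ 0.5142 J/(g·K)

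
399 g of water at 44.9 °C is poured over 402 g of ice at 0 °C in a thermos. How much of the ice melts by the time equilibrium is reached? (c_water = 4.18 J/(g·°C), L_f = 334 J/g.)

m_melted ≈ 224 g

Water can give up m c ΔT = 399×4.18×44.9 = 74885 J before reaching 0 °C.
Melting all 402 g of ice would need 402×334 = 134268 J.
74885 J < 134268 J, so only part of the ice melts and the system sits at 0 °C.
m_melt = 74885 / L_f = 224.2 g.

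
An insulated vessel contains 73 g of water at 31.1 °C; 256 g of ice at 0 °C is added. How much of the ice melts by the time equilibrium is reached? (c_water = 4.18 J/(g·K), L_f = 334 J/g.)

m_melted ≈ 28.4 g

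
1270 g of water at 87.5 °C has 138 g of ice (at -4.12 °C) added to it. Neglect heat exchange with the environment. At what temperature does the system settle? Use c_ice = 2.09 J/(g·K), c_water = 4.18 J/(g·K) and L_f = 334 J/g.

T_f ≈ 70.9 °C

Let T be the final temperature. ΣQ_i = 0:
warm ice to 0 °C: 138×2.09×(0 − (-4.12)) = 1188.3; melt ice: 138×334 = 46092; meltwater 0→T: 138×4.18×T = 576.84 T; water: 5308.6(T − 87.5)
5885.4 T = 464502 − 47280 = 417222
T ≈ 70.89 °C — above 0 °C, consistent with complete melting.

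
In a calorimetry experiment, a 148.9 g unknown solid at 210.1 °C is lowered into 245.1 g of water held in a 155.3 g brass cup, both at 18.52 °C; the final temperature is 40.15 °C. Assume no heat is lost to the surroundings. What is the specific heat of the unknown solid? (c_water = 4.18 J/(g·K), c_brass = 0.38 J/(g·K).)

Conservation of energy gives ΣQ = 0:
148.9×c×(40.15 − 210.1) + 245.1×4.18×(40.15 − 18.52) + 155.3×0.38×(40.15 − 18.52) = 0
-25306 c = -23437
c = -23437/-25306 ≈ 0.9262 J/(g·K)

c ≈ 0.926 J/(g·K)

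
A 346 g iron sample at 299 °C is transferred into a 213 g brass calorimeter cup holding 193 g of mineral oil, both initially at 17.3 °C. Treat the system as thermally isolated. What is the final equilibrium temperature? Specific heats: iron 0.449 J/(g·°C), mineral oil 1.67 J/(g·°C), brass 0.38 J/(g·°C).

T_f ≈ 95.6 °C

Heat gained plus heat lost sum to zero:
346·0.449·(T − 299) + 193·1.67·(T − 17.3) + 213·0.38·(T − 17.3) = 0
558.6 T = 53427
T = 53427/558.6 ≈ 95.64 °C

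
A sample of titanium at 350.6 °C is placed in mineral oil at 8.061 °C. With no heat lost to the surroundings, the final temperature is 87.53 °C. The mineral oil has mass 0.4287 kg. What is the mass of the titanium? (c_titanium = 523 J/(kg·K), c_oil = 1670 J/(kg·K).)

Heat lost by the titanium = heat gained by the oil:
m·523·(350.6 − 87.53) = 0.4287·1670·(87.53 − 8.061)
137586 m = 56894  ⇒  m ≈ 0.4135 kg

m ≈ 0.414 kg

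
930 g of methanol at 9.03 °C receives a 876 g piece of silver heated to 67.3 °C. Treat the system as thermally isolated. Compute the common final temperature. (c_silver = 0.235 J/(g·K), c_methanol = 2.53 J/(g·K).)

Heat lost by the silver equals heat gained by the methanol:
876×0.235×(67.3 − T) = 930×2.53×(T − 9.03)
205.86(67.3 − T) = 2352.9(T − 9.03)
2558.8 T = 35101  ⇒  T ≈ 13.72 °C

T_f ≈ 13.7 °C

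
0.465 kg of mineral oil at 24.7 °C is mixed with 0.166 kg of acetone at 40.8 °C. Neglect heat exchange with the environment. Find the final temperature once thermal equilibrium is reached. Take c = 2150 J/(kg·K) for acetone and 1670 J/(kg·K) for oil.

T_f ≈ 29.8 °C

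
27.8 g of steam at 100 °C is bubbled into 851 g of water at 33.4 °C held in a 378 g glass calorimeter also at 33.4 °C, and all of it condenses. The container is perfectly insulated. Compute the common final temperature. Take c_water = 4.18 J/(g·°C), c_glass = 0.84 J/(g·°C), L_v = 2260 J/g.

Taking heat into each body as positive, Σ m c ΔT = 0:
steam→water at 100 °C releases m L_v = 27.8·2260 = 62828; condensed water 100 °C→T: 116.2(T − 100); water warms: 851·4.18·(T − 33.4) = 3557.2(T − 33.4); glass cup: 378·0.84·(T − 33.4) = 317.52(T − 33.4)
3990.9 T = 62828 + 11620 + 129415 = 203863
T ≈ 51.08 °C, under the boiling point, so the assumption holds.

T_f ≈ 51.1 °C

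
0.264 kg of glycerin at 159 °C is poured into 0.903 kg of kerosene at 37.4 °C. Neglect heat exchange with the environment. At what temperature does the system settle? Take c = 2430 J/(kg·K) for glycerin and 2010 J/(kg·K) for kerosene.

T_f ≈ 69.2 °C

Conservation of energy gives ΣQ = 0:
0.264·2430·(T − 159) + 0.903·2010·(T − 37.4) = 0
641.52(T − 159) + 1815(T − 37.4) = 0
(641.52 + 1815) T = 641.52·159 + 1815·37.4
T ≈ 69.16 °C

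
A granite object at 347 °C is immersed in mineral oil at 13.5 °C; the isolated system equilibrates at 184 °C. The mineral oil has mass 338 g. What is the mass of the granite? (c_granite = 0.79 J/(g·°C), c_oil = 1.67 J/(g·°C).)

Heat gained plus heat lost sum to zero:
m·0.79·(184 − 347) + 338·1.67·(184 − 13.5) = 0
-128.77 m = -96240
m = -96240/-128.77 ≈ 747.4 g

m ≈ 747 g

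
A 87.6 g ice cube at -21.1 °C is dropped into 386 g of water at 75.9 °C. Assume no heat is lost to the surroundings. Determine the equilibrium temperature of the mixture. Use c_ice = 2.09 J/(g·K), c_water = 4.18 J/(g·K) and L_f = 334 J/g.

T_f ≈ 45.1 °C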